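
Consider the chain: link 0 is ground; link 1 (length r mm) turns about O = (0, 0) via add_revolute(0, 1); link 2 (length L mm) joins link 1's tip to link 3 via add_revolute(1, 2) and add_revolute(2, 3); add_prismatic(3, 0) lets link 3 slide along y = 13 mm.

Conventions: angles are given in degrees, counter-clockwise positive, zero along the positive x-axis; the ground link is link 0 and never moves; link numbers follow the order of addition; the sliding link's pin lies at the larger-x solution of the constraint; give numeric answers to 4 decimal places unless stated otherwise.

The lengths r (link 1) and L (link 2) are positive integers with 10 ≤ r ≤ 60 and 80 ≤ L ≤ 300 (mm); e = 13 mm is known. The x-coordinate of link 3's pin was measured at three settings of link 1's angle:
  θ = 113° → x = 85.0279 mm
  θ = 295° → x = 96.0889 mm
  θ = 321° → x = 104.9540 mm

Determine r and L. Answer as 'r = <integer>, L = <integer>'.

constraint per measurement: (x − r cos θ)² + (r sin θ − e)² = L²
subtracting the θ₁ and θ₂ equations cancels the r² and L² terms:
r = (x₁² − x₂²) / (2[(x₁cos θ₁ + e sin θ₁) − (x₂cos θ₂ + e sin θ₂)]) = 20.0000 → r = 20
L² = (x₁ − r cos θ₁)² + (r sin θ₁ − e)² = 8649.0031 → L = 93.0000 → L = 93
check at θ₃=321°: x = 104.9540 (printed 104.9540) ✓

r = 20, L = 93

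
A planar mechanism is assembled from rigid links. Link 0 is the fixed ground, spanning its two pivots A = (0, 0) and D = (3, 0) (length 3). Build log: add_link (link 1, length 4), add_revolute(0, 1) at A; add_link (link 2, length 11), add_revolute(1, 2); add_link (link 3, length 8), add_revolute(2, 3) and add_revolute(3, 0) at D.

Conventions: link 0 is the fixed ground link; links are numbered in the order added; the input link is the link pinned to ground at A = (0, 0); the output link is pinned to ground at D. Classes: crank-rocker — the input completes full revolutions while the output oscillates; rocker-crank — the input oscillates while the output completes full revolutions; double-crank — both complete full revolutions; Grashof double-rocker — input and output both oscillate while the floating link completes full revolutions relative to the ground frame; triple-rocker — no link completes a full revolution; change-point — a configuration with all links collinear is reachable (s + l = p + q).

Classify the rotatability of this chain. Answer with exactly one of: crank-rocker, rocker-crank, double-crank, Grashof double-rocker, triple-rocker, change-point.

lengths: ground=3, input=4, coupler=11, output=8
sorted: s=3 (shortest), l=11 (longest), p+q=12
s + l = 14 vs p + q = 12
s + l > p + q → non-Grashof → no link fully rotates → triple-rocker

triple-rocker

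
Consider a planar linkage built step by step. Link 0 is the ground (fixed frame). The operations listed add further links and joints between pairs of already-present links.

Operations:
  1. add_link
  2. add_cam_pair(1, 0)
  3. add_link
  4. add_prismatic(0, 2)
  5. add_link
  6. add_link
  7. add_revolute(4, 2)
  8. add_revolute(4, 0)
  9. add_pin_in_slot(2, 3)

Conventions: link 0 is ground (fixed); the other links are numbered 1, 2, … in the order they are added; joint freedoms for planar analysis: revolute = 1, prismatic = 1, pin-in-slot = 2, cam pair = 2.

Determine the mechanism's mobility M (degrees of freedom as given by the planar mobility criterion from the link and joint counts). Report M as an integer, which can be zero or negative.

link 0 = ground. State L|J1|J2 = 1|0|0
+link1  2|0|0
C(1,0) f=2→J2  2|0|1
+link2  3|0|1
P(0,2) f=1→J1  3|1|1
+link3  4|1|1
+link4  5|1|1
R(4,2) f=1→J1  5|2|1
R(4,0) f=1→J1  5|3|1
PS(2,3) f=2→J2  5|3|2
M = 3(5−1)−2·3−2 = 12−6−2 = 4

M = 4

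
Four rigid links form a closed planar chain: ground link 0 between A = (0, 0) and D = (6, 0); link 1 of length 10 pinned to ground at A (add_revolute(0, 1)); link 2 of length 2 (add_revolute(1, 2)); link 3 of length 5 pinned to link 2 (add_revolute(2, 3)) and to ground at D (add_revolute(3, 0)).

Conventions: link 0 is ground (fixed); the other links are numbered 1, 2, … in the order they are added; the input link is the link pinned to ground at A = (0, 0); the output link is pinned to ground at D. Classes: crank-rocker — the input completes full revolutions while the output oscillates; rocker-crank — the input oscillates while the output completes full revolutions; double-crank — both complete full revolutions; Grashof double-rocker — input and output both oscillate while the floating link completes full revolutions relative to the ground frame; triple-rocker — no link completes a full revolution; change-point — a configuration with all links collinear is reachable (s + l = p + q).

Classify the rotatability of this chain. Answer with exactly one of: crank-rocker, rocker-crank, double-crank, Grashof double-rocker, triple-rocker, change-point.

lengths: ground=6, input=10, coupler=2, output=5
sorted: s=2 (shortest), l=10 (longest), p+q=11
s + l = 12 vs p + q = 11
s + l > p + q → non-Grashof → no link fully rotates → triple-rocker

triple-rocker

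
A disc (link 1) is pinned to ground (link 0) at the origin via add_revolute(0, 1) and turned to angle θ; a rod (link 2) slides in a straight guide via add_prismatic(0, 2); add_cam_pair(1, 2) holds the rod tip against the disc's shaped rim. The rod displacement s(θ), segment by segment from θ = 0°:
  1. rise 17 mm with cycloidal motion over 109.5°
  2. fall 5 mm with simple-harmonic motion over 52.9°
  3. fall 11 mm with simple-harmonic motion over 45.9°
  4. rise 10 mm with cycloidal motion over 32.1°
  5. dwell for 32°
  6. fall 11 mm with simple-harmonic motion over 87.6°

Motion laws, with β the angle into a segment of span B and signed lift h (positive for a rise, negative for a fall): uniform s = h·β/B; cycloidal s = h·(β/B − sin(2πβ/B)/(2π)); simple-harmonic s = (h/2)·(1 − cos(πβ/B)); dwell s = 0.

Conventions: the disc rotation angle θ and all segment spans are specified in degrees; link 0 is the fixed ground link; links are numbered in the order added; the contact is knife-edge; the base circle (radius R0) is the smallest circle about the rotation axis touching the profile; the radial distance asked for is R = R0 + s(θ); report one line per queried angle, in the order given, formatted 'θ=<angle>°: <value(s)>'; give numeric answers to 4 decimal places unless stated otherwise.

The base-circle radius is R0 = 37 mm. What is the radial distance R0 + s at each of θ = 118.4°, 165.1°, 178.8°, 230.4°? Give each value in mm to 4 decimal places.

segment 1 (0° to 109.5°, cycloidal, h = 17) is passed completely: s = 0.0000 + (17) = 17.0000
θ = 118.4° falls in segment 2 (109.5° to 162.4°, simple-harmonic, h = -5): β = 118.4 − 109.5 = 8.9°, B = 52.9°; Δs = -5/2·(1 − cos(π·0.1682)) = -0.3411; s = 17.0000 − 0.3411 = 16.6589
segment 2 (109.5° to 162.4°, simple-harmonic, h = -5) is passed completely: s = 17.0000 + (-5) = 12.0000
θ = 165.1° falls in segment 3 (162.4° to 208.3°, simple-harmonic, h = -11): β = 165.1 − 162.4 = 2.7°, B = 45.9°; Δs = -11/2·(1 − cos(π·0.0588)) = -0.0936; s = 12.0000 − 0.0936 = 11.9064
θ = 178.8° falls in segment 3 (162.4° to 208.3°, simple-harmonic, h = -11): β = 178.8 − 162.4 = 16.4°, B = 45.9°; Δs = -11/2·(1 − cos(π·0.3573)) = -3.1161; s = 12.0000 − 3.1161 = 8.8839
segment 3 (162.4° to 208.3°, simple-harmonic, h = -11) is passed completely: s = 12.0000 + (-11) = 1.0000
θ = 230.4° falls in segment 4 (208.3° to 240.4°, cycloidal, h = 10): β = 230.4 − 208.3 = 22.1°, B = 32.1°; Δs = 10·(0.6885 − sin(2π·0.6885)/(2π)) = 8.3588; s = 1.0000 + 8.3588 = 9.3588
θ=118.4°: R = R0 + s = 37 + 16.6589 = 53.6589
θ=165.1°: R = R0 + s = 37 + 11.9064 = 48.9064
θ=178.8°: R = R0 + s = 37 + 8.8839 = 45.8839
θ=230.4°: R = R0 + s = 37 + 9.3588 = 46.3588

θ=118.4°: 53.6589
θ=165.1°: 48.9064
θ=178.8°: 45.8839
θ=230.4°: 46.3588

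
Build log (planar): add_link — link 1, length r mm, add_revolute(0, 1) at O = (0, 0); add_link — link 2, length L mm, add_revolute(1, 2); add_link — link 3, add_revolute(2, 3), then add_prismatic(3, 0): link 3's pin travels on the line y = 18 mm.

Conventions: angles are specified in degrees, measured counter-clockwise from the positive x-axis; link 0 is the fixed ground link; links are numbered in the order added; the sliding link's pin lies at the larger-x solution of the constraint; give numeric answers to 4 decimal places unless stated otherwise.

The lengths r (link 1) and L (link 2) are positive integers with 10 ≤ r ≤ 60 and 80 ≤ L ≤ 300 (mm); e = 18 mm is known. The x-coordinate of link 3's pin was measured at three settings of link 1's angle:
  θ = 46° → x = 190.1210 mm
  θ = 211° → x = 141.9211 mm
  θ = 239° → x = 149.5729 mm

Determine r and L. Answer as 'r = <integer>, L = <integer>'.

constraint per measurement: (x − r cos θ)² + (r sin θ − e)² = L²
subtracting the θ₁ and θ₂ equations cancels the r² and L² terms:
r = (x₁² − x₂²) / (2[(x₁cos θ₁ + e sin θ₁) − (x₂cos θ₂ + e sin θ₂)]) = 29.0000 → r = 29
L² = (x₁ − r cos θ₁)² + (r sin θ₁ − e)² = 28899.9935 → L = 170.0000 → L = 170
check at θ₃=239°: x = 149.5729 (printed 149.5729) ✓

r = 29, L = 170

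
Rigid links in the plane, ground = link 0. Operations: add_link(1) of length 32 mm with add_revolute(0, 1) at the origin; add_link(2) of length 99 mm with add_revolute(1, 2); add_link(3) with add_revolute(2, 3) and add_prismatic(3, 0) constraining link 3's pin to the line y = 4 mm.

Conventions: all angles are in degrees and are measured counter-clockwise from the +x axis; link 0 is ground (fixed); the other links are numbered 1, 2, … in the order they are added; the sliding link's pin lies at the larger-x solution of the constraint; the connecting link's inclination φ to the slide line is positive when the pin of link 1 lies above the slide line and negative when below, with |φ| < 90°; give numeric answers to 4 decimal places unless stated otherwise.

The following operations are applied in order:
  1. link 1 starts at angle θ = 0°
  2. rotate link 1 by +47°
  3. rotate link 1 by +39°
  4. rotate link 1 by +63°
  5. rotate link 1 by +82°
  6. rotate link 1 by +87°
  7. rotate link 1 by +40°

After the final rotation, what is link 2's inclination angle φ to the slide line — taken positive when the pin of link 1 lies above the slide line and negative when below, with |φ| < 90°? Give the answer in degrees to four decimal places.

geometry: r = 32 mm, L = 99 mm, e = 4 mm; θ starts at 0°
rotate link 1 by +47°: θ ← 0° +47° = 47°
rotate link 1 by +39°: θ ← 47° +39° = 86°
rotate link 1 by +63°: θ ← 86° +63° = 149°
rotate link 1 by +82°: θ ← 149° +82° = 231°
rotate link 1 by +87°: θ ← 231° +87° = 318°
rotate link 1 by +40°: θ ← 318° +40° = 358°
h = r sin θ − e = -1.116784 − 4 = -5.116784
sin φ = h / L = -5.116784 / 99 = -0.05168469
φ = arcsin(-0.05168469) = -2.962634°

-2.9626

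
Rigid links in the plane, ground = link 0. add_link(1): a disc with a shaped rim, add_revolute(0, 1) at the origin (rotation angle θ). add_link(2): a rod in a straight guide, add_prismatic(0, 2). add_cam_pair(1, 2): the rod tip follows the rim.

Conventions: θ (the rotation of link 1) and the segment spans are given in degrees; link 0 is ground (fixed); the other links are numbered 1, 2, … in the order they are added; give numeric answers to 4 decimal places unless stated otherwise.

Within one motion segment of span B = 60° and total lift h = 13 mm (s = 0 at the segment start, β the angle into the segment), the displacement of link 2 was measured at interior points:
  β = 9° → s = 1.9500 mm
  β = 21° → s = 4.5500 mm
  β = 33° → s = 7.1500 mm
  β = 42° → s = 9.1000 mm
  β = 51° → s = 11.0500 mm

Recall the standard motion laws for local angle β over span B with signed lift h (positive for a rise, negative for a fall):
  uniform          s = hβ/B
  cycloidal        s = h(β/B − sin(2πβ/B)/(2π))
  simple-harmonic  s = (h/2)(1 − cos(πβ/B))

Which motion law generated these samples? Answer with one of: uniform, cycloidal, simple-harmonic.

candidates at β/B = r: uniform s = h·r (linear in β); cycloidal s = h·(r − sin(2πr)/(2π)); simple-harmonic s = (h/2)(1 − cos(πr))
β=9°: printed 1.9500 | uniform 1.9500, cycloidal 0.2761, simple-harmonic 0.7085
β=21°: printed 4.5500 | uniform 4.5500, cycloidal 2.8761, simple-harmonic 3.5491
β=33°: printed 7.1500 | uniform 7.1500, cycloidal 7.7894, simple-harmonic 7.5168
β=42°: printed 9.1000 | uniform 9.1000, cycloidal 11.0677, simple-harmonic 10.3206
β=51°: printed 11.0500 | uniform 11.0500, cycloidal 12.7239, simple-harmonic 12.2915
only one law matches every sample → uniform

uniform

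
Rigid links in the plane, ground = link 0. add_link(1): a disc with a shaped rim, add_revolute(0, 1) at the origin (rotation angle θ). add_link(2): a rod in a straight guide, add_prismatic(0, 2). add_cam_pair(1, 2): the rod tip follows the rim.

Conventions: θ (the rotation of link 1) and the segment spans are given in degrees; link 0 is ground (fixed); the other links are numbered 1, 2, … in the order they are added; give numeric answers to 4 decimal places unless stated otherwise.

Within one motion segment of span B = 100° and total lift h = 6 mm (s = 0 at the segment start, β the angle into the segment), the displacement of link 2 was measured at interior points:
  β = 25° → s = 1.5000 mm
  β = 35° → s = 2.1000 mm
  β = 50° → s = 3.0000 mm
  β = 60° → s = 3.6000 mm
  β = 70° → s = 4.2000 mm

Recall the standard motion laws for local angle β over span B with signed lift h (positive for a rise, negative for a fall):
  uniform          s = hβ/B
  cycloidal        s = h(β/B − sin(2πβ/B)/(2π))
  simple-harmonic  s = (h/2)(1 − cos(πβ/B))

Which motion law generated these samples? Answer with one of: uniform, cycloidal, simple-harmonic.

candidates at β/B = r: uniform s = h·r (linear in β); cycloidal s = h·(r − sin(2πr)/(2π)); simple-harmonic s = (h/2)(1 − cos(πr))
β=25°: printed 1.5000 | uniform 1.5000, cycloidal 0.5451, simple-harmonic 0.8787
β=35°: printed 2.1000 | uniform 2.1000, cycloidal 1.3274, simple-harmonic 1.6380
β=50°: printed 3.0000 | uniform 3.0000, cycloidal 3.0000, simple-harmonic 3.0000
β=60°: printed 3.6000 | uniform 3.6000, cycloidal 4.1613, simple-harmonic 3.9271
β=70°: printed 4.2000 | uniform 4.2000, cycloidal 5.1082, simple-harmonic 4.7634
only one law matches every sample → uniform

uniform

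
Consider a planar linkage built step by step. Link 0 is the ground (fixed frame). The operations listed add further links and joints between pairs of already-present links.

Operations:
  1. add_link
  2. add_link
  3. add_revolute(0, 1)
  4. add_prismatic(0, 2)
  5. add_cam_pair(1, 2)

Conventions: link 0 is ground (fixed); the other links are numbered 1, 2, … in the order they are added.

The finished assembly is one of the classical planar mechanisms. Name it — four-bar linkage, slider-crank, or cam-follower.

links: 3 (incl. ground); joints: 1 revolute, 1 prismatic, 1 higher (cam) pair, forming one closed loop
3 links, revolute + prismatic + higher pair in one loop → cam-follower

cam-follower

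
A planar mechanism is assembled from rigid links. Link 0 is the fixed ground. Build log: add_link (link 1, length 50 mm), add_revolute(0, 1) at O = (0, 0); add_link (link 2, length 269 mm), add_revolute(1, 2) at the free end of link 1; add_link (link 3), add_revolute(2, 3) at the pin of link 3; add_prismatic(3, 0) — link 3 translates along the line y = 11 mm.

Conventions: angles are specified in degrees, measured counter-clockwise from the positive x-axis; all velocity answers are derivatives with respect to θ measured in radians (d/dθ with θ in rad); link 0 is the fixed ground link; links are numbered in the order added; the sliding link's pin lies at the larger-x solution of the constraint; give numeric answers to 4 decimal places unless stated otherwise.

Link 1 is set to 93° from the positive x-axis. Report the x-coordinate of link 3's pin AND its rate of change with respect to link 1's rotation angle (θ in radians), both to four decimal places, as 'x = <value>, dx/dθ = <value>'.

geometry: r = 50 mm, L = 269 mm, e = 11 mm
crank pin P = (r cos θ, r sin θ) = (-2.616798, 49.931477)
h = r sin θ − e = 49.931477 − 11 = 38.931477
x = r cos θ + √(L² − h²) = -2.616798 + 266.167880 = 263.551082
dx/dθ = −r sin θ − h·r cos θ/√(L² − h²) (θ in radians; h = 38.931477) = -49.548727

x = 263.5511, dx/dθ = -49.5487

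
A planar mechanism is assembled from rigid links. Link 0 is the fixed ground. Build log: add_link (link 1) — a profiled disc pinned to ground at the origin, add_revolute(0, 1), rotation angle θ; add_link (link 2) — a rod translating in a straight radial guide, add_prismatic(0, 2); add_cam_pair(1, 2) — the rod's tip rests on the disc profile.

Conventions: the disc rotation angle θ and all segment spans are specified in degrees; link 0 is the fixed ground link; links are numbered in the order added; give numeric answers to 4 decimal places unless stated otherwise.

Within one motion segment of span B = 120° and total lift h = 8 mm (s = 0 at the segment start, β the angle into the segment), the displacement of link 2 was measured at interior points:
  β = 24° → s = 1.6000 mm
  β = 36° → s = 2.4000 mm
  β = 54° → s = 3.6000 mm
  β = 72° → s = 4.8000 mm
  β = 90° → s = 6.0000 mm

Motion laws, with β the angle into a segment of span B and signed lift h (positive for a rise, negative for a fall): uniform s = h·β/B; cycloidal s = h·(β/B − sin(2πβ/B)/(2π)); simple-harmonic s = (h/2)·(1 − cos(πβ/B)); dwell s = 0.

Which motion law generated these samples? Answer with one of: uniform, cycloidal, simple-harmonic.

candidates at β/B = r: uniform s = h·r (linear in β); cycloidal s = h·(r − sin(2πr)/(2π)); simple-harmonic s = (h/2)(1 − cos(πr))
β=24°: printed 1.6000 | uniform 1.6000, cycloidal 0.3891, simple-harmonic 0.7639
β=36°: printed 2.4000 | uniform 2.4000, cycloidal 1.1891, simple-harmonic 1.6489
β=54°: printed 3.6000 | uniform 3.6000, cycloidal 3.2065, simple-harmonic 3.3743
β=72°: printed 4.8000 | uniform 4.8000, cycloidal 5.5484, simple-harmonic 5.2361
β=90°: printed 6.0000 | uniform 6.0000, cycloidal 7.2732, simple-harmonic 6.8284
only one law matches every sample → uniform

uniform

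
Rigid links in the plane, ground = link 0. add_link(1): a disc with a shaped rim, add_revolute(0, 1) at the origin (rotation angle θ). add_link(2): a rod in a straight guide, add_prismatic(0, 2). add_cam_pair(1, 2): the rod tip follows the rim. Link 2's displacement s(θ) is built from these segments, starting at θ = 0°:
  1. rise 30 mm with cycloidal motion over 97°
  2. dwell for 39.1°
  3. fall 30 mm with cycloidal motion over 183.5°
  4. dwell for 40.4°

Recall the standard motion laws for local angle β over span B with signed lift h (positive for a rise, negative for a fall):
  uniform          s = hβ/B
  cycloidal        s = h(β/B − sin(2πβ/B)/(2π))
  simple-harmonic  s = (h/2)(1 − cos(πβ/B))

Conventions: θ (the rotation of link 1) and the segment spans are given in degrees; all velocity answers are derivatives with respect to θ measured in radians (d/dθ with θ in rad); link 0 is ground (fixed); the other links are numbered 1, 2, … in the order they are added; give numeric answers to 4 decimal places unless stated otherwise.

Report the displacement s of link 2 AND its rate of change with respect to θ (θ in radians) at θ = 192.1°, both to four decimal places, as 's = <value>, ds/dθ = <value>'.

segment 1 (0° to 97°, cycloidal, h = 30) is passed completely: s = 0.0000 + (30) = 30.0000
segment 2 (97° to 136.1°, dwell): s unchanged at 30.0000
θ = 192.1° falls in segment 3 (136.1° to 319.6°, cycloidal, h = -30): β = 192.1 − 136.1 = 56°, B = 183.5°; Δs = -30·(0.3052 − sin(2π·0.3052)/(2π)) = -4.6647; s = 30.0000 − 4.6647 = 25.3353
velocity in seg [136.1°–319.6°] (cycloidal), θ in radians: β = 56° = 0.9774 rad, B = 183.5° = 3.2027 rad; ds/dθ = (h/B)(1 − cos(2πβ/B)) = ((-30)/3.2027)(1 − cos(2π·0.3052)) = -12.549975 mm/rad

s = 25.3353, ds/dθ = -12.5500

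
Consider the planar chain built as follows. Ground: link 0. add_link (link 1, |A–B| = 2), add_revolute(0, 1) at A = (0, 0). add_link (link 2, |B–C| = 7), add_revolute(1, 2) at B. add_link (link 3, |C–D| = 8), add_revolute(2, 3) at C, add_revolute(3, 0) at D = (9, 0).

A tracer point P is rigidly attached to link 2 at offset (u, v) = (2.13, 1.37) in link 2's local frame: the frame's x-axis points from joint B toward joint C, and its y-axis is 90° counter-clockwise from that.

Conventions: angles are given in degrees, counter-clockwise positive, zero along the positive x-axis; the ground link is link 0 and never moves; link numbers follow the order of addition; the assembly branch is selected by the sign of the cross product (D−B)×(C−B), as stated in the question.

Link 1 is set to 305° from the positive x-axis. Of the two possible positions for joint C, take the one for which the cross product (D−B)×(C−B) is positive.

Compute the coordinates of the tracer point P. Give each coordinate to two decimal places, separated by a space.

A=(0,0), D=(9.00,0)
B = A + 2.00·(cos305°, sin305°) = (1.1472, -1.6383)
|BD| = 8.0219
circle(B,7.00) ∩ circle(D,8.00): a=3.0760, h=6.2879
  candidates: C₊=(2.8742,5.1453) cross=50.441; C₋=(5.4425,-7.1655) cross=-50.441
  branch + wants cross > 0 → take C=(2.8742,5.1453) (cross=50.441)
ex = (C−B)/|BC| = (0.2467,0.9691); ey = (-0.9691,0.2467)
P = B + 2.13·ex + 1.37·ey = (0.3450,0.7639)

0.35 0.76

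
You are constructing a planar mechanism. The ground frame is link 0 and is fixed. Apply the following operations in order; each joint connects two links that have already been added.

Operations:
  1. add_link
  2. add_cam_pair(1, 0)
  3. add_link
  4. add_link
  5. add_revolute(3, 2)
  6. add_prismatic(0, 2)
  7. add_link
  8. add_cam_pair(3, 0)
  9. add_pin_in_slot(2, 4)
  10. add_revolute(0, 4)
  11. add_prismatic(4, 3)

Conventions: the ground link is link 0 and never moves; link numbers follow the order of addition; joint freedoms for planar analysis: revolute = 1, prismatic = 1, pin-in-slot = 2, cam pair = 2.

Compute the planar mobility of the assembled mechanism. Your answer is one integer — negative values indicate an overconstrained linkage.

link 0 = ground. State L|J1|J2 = 1|0|0
+link1  2|0|0
C(1,0) f=2→J2  2|0|1
+link2  3|0|1
+link3  4|0|1
R(3,2) f=1→J1  4|1|1
P(0,2) f=1→J1  4|2|1
+link4  5|2|1
C(3,0) f=2→J2  5|2|2
PS(2,4) f=2→J2  5|2|3
R(0,4) f=1→J1  5|3|3
P(4,3) f=1→J1  5|4|3
M = 3(5−1)−2·4−3 = 12−8−3 = 1

M = 1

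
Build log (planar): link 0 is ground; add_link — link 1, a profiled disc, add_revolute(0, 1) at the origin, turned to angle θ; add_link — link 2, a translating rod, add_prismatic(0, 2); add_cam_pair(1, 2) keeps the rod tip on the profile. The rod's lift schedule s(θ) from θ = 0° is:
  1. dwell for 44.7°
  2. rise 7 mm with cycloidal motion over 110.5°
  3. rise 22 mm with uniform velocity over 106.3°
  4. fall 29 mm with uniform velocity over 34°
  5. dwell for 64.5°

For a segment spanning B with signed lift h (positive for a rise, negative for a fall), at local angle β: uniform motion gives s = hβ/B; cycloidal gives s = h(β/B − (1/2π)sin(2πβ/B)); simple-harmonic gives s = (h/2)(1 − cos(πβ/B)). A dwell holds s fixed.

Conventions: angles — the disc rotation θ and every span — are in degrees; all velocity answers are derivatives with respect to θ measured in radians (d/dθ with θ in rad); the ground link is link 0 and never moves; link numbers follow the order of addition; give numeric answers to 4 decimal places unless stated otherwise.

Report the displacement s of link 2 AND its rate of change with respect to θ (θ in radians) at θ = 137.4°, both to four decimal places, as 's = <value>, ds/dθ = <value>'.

seg 1 [0°–44.7°] dwell: s stays 0.0000
seg 2 [44.7°–155.2°] cycloidal, h=7: θ=137.4° here. β=92.7, B=110.5. 7·(0.8389 − sin(2π·0.8389)/(2π)) = 6.8171 → s = 6.8171
velocity in seg [44.7°–155.2°] (cycloidal), θ in radians: β = 92.7° = 1.6179 rad, B = 110.5° = 1.9286 rad; ds/dθ = (h/B)(1 − cos(2πβ/B)) = (7/1.9286)(1 − cos(2π·0.8389)) = 1.705717 mm/rad

s = 6.8171, ds/dθ = 1.7057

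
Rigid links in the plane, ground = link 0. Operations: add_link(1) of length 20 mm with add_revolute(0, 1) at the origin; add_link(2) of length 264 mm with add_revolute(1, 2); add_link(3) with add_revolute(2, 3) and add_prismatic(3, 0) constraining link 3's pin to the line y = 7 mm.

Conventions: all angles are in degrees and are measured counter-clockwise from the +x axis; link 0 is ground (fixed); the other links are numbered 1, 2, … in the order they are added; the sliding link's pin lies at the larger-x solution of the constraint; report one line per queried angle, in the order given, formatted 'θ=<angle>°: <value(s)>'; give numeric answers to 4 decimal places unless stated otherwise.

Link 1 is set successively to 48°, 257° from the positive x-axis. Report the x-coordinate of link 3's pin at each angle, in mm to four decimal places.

geometry: r = 20 mm, L = 264 mm, e = 7 mm
θ=48°: crank pin P = (r cos θ, r sin θ) = (13.382612, 14.862897)
θ=48°: h = r sin θ − e = 14.862897 − 7 = 7.862897
θ=48°: x = r cos θ + √(L² − h²) = 13.382612 + 263.882881 = 277.265493
θ=257°: crank pin P = (r cos θ, r sin θ) = (-4.499021, -19.487401)
θ=257°: h = r sin θ − e = -19.487401 − 7 = -26.487401
θ=257°: x = r cos θ + √(L² − h²) = -4.499021 + 262.667885 = 258.168863

θ=48°: 277.2655
θ=257°: 258.1689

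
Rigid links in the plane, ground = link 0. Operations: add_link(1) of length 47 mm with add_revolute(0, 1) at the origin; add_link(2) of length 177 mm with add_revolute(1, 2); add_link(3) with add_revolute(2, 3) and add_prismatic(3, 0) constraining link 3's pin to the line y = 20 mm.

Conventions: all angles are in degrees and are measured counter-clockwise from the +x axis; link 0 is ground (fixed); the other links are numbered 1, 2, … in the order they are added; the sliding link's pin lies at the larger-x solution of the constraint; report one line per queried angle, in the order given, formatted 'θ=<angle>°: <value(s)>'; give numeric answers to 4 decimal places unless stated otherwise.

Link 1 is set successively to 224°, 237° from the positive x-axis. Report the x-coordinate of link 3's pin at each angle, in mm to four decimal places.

geometry: r = 47 mm, L = 177 mm, e = 20 mm
θ=224°: crank pin P = (r cos θ, r sin θ) = (-33.808971, -32.648943)
θ=224°: h = r sin θ − e = -32.648943 − 20 = -52.648943
θ=224°: x = r cos θ + √(L² − h²) = -33.808971 + 168.988428 = 135.179457
θ=237°: crank pin P = (r cos θ, r sin θ) = (-25.598035, -39.417517)
θ=237°: h = r sin θ − e = -39.417517 − 20 = -59.417517
θ=237°: x = r cos θ + √(L² − h²) = -25.598035 + 166.728998 = 141.130963

θ=224°: 135.1795
θ=237°: 141.1310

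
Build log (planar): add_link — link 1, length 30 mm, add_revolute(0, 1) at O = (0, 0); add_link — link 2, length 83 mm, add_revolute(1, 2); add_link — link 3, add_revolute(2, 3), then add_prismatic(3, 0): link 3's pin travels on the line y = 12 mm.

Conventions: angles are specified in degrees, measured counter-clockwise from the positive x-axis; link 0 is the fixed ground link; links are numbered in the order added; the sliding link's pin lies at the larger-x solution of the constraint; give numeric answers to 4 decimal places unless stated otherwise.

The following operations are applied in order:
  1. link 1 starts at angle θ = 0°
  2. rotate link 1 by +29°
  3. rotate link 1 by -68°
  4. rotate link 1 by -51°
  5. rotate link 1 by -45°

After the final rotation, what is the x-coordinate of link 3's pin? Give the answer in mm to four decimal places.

geometry: r = 30 mm, L = 83 mm, e = 12 mm; θ starts at 0°
rotate link 1 by +29°: θ ← 0° +29° = 29°
rotate link 1 by -68°: θ ← 29° -68° = -39°
rotate link 1 by -51°: θ ← -39° -51° = -90°
rotate link 1 by -45°: θ ← -90° -45° = -135°
crank pin P = (r cos θ, r sin θ) = (-21.213203, -21.213203)
h = r sin θ − e = -21.213203 − 12 = -33.213203
x = r cos θ + √(L² − h²) = -21.213203 + 76.064993 = 54.851789

54.8518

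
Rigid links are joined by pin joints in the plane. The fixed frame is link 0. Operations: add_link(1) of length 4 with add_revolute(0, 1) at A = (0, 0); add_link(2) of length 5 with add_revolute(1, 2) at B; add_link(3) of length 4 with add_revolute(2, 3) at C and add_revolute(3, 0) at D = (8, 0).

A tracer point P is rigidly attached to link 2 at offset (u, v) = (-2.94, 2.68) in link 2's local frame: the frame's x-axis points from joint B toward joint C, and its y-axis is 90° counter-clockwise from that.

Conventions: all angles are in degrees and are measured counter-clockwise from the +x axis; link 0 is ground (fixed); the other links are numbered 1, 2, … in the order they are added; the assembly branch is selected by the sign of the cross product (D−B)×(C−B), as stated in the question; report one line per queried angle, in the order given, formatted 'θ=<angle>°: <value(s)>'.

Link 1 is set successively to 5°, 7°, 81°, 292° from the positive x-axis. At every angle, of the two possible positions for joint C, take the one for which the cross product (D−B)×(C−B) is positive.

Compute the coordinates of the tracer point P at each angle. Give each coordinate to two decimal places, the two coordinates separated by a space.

A=(0,0), D=(8.00,0)
θ=5°: B = A + 4.00·(cos5°, sin5°) = (3.9848, 0.3486)
θ=5°: |BD| = 4.0303
θ=5°: circle(B,5.00) ∩ circle(D,4.00): a=3.1317, h=3.8978
θ=5°:   candidates: C₊=(7.4419,3.9609) cross=15.709; C₋=(6.7676,-3.8054) cross=-15.709
θ=5°:   branch + wants cross > 0 → take C=(7.4419,3.9609) (cross=15.709)
θ=5°: ex = (C−B)/|BC| = (0.6914,0.7225); ey = (-0.7225,0.6914)
θ=5°: P = B + -2.94·ex + 2.68·ey = (0.0158,0.0776)
θ=7°: B = A + 4.00·(cos7°, sin7°) = (3.9702, 0.4875)
θ=7°: |BD| = 4.0592
θ=7°: circle(B,5.00) ∩ circle(D,4.00): a=3.1382, h=3.8925
θ=7°:   candidates: C₊=(7.5531,3.9750) cross=15.801; C₋=(6.6182,-3.7537) cross=-15.801
θ=7°:   branch + wants cross > 0 → take C=(7.5531,3.9750) (cross=15.801)
θ=7°: ex = (C−B)/|BC| = (0.7166,0.6975); ey = (-0.6975,0.7166)
θ=7°: P = B + -2.94·ex + 2.68·ey = (-0.0059,0.3573)
θ=81°: B = A + 4.00·(cos81°, sin81°) = (0.6257, 3.9508)
θ=81°: |BD| = 8.3659
θ=81°: circle(B,5.00) ∩ circle(D,4.00): a=4.7208, h=1.6473
θ=81°:   candidates: C₊=(5.5649,3.1734) cross=13.781; C₋=(4.0091,0.2693) cross=-13.781
θ=81°:   branch + wants cross > 0 → take C=(5.5649,3.1734) (cross=13.781)
θ=81°: ex = (C−B)/|BC| = (0.9878,-0.1555); ey = (0.1555,0.9878)
θ=81°: P = B + -2.94·ex + 2.68·ey = (-1.8619,7.0552)
θ=292°: B = A + 4.00·(cos292°, sin292°) = (1.4984, -3.7087)
θ=292°: |BD| = 7.4850
θ=292°: circle(B,5.00) ∩ circle(D,4.00): a=4.3437, h=2.4763
θ=292°:   candidates: C₊=(4.0444,0.5945) cross=18.535; C₋=(6.4984,-3.7075) cross=-18.535
θ=292°:   branch + wants cross > 0 → take C=(4.0444,0.5945) (cross=18.535)
θ=292°: ex = (C−B)/|BC| = (0.5092,0.8606); ey = (-0.8606,0.5092)
θ=292°: P = B + -2.94·ex + 2.68·ey = (-2.3052,-4.8744)

θ=5°: 0.02 0.08
θ=7°: -0.01 0.36
θ=81°: -1.86 7.06
θ=292°: -2.31 -4.87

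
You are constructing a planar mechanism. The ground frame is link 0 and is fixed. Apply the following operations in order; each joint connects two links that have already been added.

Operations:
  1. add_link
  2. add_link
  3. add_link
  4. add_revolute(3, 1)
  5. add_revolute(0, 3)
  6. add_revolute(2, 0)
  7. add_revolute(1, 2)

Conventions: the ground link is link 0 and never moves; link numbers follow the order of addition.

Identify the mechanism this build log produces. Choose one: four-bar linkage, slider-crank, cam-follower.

links: 4 (incl. ground); joints: 4 revolute, 0 prismatic, 0 higher (cam) pair, forming one closed loop
4 links in a single 4R loop → four-bar linkage

four-bar linkage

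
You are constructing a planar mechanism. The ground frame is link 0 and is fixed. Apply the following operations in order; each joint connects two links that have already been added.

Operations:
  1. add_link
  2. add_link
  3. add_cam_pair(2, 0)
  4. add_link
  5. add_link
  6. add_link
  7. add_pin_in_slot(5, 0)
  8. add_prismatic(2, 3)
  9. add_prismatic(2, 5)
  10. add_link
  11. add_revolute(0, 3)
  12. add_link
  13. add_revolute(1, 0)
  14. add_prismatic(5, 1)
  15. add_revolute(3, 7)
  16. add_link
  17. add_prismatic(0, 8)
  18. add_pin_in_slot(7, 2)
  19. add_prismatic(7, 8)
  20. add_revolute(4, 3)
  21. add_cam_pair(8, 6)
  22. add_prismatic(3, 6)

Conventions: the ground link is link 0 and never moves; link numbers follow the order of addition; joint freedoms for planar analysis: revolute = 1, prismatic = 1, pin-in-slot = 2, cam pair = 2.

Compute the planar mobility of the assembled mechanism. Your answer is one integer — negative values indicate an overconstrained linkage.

L=1 J1=0 J2=0
add link → L=2 J1=0 J2=0
add link → L=3 J1=0 J2=0
C@2,0 dof=2 J2 → L=3 J1=0 J2=1
add link → L=4 J1=0 J2=1
add link → L=5 J1=0 J2=1
add link → L=6 J1=0 J2=1
PS@5,0 dof=2 J2 → L=6 J1=0 J2=2
P@2,3 dof=1 J1 → L=6 J1=1 J2=2
P@2,5 dof=1 J1 → L=6 J1=2 J2=2
add link → L=7 J1=2 J2=2
R@0,3 dof=1 J1 → L=7 J1=3 J2=2
add link → L=8 J1=3 J2=2
R@1,0 dof=1 J1 → L=8 J1=4 J2=2
P@5,1 dof=1 J1 → L=8 J1=5 J2=2
R@3,7 dof=1 J1 → L=8 J1=6 J2=2
add link → L=9 J1=6 J2=2
P@0,8 dof=1 J1 → L=9 J1=7 J2=2
PS@7,2 dof=2 J2 → L=9 J1=7 J2=3
P@7,8 dof=1 J1 → L=9 J1=8 J2=3
R@4,3 dof=1 J1 → L=9 J1=9 J2=3
C@8,6 dof=2 J2 → L=9 J1=9 J2=4
P@3,6 dof=1 J1 → L=9 J1=10 J2=4
M=3(L−1)−2J1−J2=3·8−2·10−4=0

M = 0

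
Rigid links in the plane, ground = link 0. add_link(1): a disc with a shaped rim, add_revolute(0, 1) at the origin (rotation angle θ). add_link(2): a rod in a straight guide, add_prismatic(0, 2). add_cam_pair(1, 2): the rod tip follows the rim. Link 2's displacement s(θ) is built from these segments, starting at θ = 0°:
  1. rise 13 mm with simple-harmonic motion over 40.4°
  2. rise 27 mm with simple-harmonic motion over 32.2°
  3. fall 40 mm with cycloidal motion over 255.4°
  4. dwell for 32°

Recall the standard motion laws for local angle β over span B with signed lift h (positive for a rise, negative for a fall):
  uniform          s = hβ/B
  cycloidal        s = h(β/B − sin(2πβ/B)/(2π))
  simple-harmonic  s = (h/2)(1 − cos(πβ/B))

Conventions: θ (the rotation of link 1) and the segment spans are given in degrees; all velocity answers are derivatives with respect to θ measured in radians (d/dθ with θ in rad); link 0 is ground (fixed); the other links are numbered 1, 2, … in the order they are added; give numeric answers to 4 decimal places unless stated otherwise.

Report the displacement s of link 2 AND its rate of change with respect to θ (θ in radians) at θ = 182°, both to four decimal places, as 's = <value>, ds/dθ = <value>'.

segment 1 (0° to 40.4°, simple-harmonic, h = 13) is passed completely: s = 0.0000 + (13) = 13.0000
segment 2 (40.4° to 72.6°, simple-harmonic, h = 27) is passed completely: s = 13.0000 + (27) = 40.0000
θ = 182° falls in segment 3 (72.6° to 328°, cycloidal, h = -40): β = 182 − 72.6 = 109.4°, B = 255.4°; Δs = -40·(0.4283 − sin(2π·0.4283)/(2π)) = -14.3637; s = 40.0000 − 14.3637 = 25.6363
velocity in seg [72.6°–328°] (cycloidal), θ in radians: β = 109.4° = 1.9094 rad, B = 255.4° = 4.4576 rad; ds/dθ = (h/B)(1 − cos(2πβ/B)) = ((-40)/4.4576)(1 − cos(2π·0.4283)) = -17.052857 mm/rad

s = 25.6363, ds/dθ = -17.0529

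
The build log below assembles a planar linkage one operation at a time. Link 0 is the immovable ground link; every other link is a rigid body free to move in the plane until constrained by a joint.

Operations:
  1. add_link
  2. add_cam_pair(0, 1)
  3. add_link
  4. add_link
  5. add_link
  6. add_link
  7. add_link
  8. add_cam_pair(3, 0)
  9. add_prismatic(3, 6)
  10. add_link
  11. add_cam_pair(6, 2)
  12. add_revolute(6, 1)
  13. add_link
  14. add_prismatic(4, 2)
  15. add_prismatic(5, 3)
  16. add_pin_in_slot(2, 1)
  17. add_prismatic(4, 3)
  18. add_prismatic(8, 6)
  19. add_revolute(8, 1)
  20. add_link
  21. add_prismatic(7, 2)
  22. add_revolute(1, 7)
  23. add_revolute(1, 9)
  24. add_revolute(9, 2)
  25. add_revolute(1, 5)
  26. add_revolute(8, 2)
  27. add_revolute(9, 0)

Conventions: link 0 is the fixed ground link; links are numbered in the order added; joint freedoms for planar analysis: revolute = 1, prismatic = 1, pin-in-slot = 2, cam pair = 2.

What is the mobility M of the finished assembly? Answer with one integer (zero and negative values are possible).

(L,J1,J2)=(1,0,0); link0 fixed
link1: (2,0,0)
C 0-1 [J2]: (2,0,1)
link2: (3,0,1)
link3: (4,0,1)
link4: (5,0,1)
link5: (6,0,1)
link6: (7,0,1)
C 3-0 [J2]: (7,0,2)
P 3-6 [J1]: (7,1,2)
link7: (8,1,2)
C 6-2 [J2]: (8,1,3)
R 6-1 [J1]: (8,2,3)
link8: (9,2,3)
P 4-2 [J1]: (9,3,3)
P 5-3 [J1]: (9,4,3)
PS 2-1 [J2]: (9,4,4)
P 4-3 [J1]: (9,5,4)
P 8-6 [J1]: (9,6,4)
R 8-1 [J1]: (9,7,4)
link9: (10,7,4)
P 7-2 [J1]: (10,8,4)
R 1-7 [J1]: (10,9,4)
R 1-9 [J1]: (10,10,4)
R 9-2 [J1]: (10,11,4)
R 1-5 [J1]: (10,12,4)
R 8-2 [J1]: (10,13,4)
R 9-0 [J1]: (10,14,4)
Grübler: 3·9 − 2·14 − 4 = -5

M = -5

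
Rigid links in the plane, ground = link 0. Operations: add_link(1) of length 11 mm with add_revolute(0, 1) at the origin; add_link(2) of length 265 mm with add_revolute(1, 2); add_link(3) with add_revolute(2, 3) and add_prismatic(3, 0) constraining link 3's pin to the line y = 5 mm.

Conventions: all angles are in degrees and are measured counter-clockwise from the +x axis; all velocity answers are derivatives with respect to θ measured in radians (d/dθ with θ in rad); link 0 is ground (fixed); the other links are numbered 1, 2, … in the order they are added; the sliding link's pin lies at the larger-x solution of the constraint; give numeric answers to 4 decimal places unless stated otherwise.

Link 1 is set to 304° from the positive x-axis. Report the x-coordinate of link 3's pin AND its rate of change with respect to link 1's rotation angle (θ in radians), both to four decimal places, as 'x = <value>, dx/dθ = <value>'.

geometry: r = 11 mm, L = 265 mm, e = 5 mm
crank pin P = (r cos θ, r sin θ) = (6.151122, -9.119413)
h = r sin θ − e = -9.119413 − 5 = -14.119413
x = r cos θ + √(L² − h²) = 6.151122 + 264.623586 = 270.774708
dx/dθ = −r sin θ − h·r cos θ/√(L² − h²) (θ in radians; h = -14.119413) = 9.447616

x = 270.7747, dx/dθ = 9.4476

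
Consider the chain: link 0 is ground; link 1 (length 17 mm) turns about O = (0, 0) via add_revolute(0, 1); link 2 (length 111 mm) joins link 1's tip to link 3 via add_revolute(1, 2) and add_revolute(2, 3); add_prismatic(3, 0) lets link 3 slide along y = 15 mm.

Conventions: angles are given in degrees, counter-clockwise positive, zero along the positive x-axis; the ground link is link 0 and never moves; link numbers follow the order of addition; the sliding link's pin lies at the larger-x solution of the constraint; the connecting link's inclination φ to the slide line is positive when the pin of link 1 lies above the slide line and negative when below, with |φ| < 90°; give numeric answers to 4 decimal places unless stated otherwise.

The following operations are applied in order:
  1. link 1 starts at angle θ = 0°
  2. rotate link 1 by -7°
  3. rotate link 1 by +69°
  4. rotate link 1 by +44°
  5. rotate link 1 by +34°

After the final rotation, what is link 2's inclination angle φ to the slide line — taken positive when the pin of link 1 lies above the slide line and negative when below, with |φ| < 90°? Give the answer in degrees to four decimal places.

geometry: r = 17 mm, L = 111 mm, e = 15 mm; θ starts at 0°
rotate link 1 by -7°: θ ← 0° -7° = -7°
rotate link 1 by +69°: θ ← -7° +69° = 62°
rotate link 1 by +44°: θ ← 62° +44° = 106°
rotate link 1 by +34°: θ ← 106° +34° = 140°
h = r sin θ − e = 10.927389 − 15 = -4.072611
sin φ = h / L = -4.072611 / 111 = -0.03669019
φ = arcsin(-0.03669019) = -2.102665°

-2.1027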